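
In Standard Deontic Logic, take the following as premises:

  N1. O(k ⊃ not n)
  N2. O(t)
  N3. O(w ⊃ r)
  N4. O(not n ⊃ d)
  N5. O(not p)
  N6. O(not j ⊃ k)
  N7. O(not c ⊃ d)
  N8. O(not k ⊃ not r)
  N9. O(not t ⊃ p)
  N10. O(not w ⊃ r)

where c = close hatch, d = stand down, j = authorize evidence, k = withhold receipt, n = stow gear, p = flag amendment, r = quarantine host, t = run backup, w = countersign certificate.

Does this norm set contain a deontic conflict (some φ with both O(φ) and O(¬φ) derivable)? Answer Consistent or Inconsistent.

Consistent

Premise 9 is O(not t ⊃ p), but O(not t) is not derivable from the premises, so it does not yield O(p).
So O(p) is not derivable, and the apparent clash with O(not p) does not arise.
A world satisfying every obligation exists (e.g. c=false, d=true, j=false, k=true, n=false, p=false, r=true, t=true, w=false); no atom is both obligatory and forbidden, so the set is consistent.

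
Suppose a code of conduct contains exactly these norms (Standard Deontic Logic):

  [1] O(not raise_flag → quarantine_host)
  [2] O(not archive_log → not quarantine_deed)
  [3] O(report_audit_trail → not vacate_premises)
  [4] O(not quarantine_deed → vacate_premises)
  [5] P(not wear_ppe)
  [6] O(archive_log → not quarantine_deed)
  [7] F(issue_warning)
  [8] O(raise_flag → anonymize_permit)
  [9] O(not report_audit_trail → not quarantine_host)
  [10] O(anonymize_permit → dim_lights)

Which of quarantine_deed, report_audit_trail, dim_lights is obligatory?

dim_lights

By case analysis on archive_log: premise 6 gives O(archive_log → not quarantine_deed) and premise 2 gives O(not archive_log → not quarantine_deed), so O(not quarantine_deed) either way.
Applying K to premise 4 (O(not quarantine_deed → vacate_premises)) and O(not quarantine_deed) yields O(vacate_premises).
The contrapositive of premise 3 (O(report_audit_trail → not vacate_premises)) is O(vacate_premises → not report_audit_trail), and O(vacate_premises) is already established, so O(not report_audit_trail).
Applying K to premise 9 (O(not report_audit_trail → not quarantine_host)) and O(not report_audit_trail) yields O(not quarantine_host).
The contrapositive of premise 1 (O(not raise_flag → quarantine_host)) is O(not quarantine_host → raise_flag), and O(not quarantine_host) is already established, so O(raise_flag).
Applying K to premise 8 (O(raise_flag → anonymize_permit)) and O(raise_flag) yields O(anonymize_permit).
Applying K to premise 10 (O(anonymize_permit → dim_lights)) and O(anonymize_permit) yields O(dim_lights).
So O(dim_lights) holds — dim_lights is obligatory. None of the other listed options is made obligatory by any chain of premises.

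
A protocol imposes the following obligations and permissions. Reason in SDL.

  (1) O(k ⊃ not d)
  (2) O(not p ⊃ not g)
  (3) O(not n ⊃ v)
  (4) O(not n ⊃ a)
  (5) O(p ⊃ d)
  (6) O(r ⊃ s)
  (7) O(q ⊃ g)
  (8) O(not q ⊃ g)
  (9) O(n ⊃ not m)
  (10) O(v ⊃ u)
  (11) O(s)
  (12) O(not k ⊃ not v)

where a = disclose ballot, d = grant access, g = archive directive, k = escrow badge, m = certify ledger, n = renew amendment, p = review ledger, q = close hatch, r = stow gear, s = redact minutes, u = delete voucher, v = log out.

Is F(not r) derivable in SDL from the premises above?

No

Premise 6 is O(r ⊃ s); even if O(s) held, inferring O(r) would be affirming the consequent — invalid.
No other premise forces O(r). An ideal world satisfying every premise can still have not r true, so F(not r) is not derivable.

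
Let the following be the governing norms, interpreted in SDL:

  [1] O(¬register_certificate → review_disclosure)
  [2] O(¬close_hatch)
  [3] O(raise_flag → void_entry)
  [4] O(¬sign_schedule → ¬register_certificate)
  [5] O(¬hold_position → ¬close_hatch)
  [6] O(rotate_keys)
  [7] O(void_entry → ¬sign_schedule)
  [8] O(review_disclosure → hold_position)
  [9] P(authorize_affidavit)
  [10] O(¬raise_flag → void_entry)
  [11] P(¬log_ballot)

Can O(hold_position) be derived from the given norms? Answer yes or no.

By case analysis on raise_flag: premise 3 gives O(raise_flag → void_entry) and premise 10 gives O(¬raise_flag → void_entry), so O(void_entry) either way.
Applying K to premise 7 (O(void_entry → ¬sign_schedule)) and O(void_entry) yields O(¬sign_schedule).
From O(¬sign_schedule) and premise 4, O(¬sign_schedule → ¬register_certificate), we obtain O(¬register_certificate).
Applying K to premise 1 (O(¬register_certificate → review_disclosure)) and O(¬register_certificate) yields O(review_disclosure).
From O(review_disclosure) and premise 8, O(review_disclosure → hold_position), we obtain O(hold_position).
Premises 2, 5, 6, 9, 11 do not contribute to this derivation.
So O(hold_position) follows.

Yes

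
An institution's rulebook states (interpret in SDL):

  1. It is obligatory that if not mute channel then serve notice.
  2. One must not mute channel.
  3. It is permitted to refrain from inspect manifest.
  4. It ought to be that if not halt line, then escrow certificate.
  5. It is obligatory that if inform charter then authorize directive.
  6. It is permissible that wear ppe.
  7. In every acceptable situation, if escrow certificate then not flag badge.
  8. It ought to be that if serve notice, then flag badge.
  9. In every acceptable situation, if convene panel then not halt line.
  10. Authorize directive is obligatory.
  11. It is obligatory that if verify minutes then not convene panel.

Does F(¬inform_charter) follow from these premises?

No

Premise 5 is O(inform_charter → authorize_directive); even if O(authorize_directive) held, inferring O(inform_charter) would be affirming the consequent — invalid.
No other premise forces O(inform_charter). An ideal world satisfying every premise can still have ¬inform_charter true, so F(¬inform_charter) is not derivable.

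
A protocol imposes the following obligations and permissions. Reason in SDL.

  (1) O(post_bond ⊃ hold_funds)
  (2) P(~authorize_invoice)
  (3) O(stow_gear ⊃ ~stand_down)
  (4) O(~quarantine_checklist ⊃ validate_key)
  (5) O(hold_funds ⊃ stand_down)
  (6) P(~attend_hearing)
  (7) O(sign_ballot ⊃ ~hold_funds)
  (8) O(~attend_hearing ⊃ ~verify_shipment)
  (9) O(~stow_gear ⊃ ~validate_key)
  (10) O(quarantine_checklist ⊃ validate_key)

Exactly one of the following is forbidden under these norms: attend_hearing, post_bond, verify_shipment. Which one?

Premises 4 and 10 are O(~quarantine_checklist ⊃ validate_key) and O(quarantine_checklist ⊃ validate_key); every ideal world satisfies ~quarantine_checklist or quarantine_checklist, so in either case validate_key holds — hence O(validate_key).
Premise 9 is O(~stow_gear ⊃ ~validate_key); contrapositively O(validate_key ⊃ stow_gear). Since O(validate_key) holds, K gives O(stow_gear).
With premise 3, O(stow_gear ⊃ ~stand_down), the K-axiom yields O(~stand_down).
Premise 5, O(hold_funds ⊃ stand_down), contraposes to O(~stand_down ⊃ ~hold_funds); with O(~stand_down) we get O(~hold_funds).
Premise 1 is O(post_bond ⊃ hold_funds); contrapositively O(~hold_funds ⊃ ~post_bond). Since O(~hold_funds) holds, K gives O(~post_bond).
So O(~post_bond) holds, i.e. post_bond is forbidden. None of the other listed options is forbidden under the premises.

post_bond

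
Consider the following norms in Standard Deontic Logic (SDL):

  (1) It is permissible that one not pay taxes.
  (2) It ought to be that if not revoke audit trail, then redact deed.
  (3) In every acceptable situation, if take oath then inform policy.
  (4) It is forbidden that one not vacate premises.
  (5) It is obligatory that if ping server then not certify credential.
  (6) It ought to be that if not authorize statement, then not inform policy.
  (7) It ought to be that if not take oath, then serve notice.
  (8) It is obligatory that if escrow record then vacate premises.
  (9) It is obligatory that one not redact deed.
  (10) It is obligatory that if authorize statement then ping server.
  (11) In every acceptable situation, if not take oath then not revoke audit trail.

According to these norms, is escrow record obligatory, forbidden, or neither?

Premise 8 is O(escrow_record → vacate_premises); even if O(vacate_premises) held, inferring O(escrow_record) would be affirming the consequent — invalid.
No premise or chain of K-axiom applications forces O(escrow_record), and none forces O(¬escrow_record). So escrow_record is neither obligatory nor forbidden under these norms.

Neither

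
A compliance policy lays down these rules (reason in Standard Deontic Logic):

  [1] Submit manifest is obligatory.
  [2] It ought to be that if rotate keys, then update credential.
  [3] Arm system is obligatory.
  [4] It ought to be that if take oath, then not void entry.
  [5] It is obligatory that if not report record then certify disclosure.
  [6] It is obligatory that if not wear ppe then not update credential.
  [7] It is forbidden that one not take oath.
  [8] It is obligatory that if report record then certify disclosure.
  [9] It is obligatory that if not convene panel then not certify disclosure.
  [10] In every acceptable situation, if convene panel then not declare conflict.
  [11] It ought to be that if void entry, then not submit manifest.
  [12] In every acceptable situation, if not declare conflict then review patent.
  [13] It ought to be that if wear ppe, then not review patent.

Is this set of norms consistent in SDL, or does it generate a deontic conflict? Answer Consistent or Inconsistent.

Premise 11 is O(void_entry → ¬submit_manifest), but O(void_entry) is not derivable from the premises, so it does not yield O(¬submit_manifest).
So O(¬submit_manifest) is not derivable, and the apparent clash with O(submit_manifest) does not arise.
A world satisfying every obligation exists (e.g. arm_system=true, certify_disclosure=true, convene_panel=true, declare_conflict=false, report_record=false, review_patent=true, rotate_keys=false, submit_manifest=true, take_oath=true, update_credential=false, void_entry=false, wear_ppe=false); no atom is both obligatory and forbidden, so the set is consistent.

Consistent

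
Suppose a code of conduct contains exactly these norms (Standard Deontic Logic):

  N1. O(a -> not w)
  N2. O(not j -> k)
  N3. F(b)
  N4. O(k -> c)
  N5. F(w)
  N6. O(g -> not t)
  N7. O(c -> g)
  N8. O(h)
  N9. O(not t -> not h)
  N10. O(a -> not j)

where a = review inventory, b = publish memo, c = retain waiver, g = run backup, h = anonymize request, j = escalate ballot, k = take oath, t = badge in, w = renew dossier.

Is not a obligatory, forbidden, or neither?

From premise 8 we have O(h).
Premise 9 is O(not t -> not h); contrapositively O(h -> t). Since O(h) holds, K gives O(t).
The contrapositive of premise 6 (O(g -> not t)) is O(t -> not g), and O(t) is already established, so O(not g).
Premise 7 is O(c -> g); contrapositively O(not g -> not c). Since O(not g) holds, K gives O(not c).
The contrapositive of premise 4 (O(k -> c)) is O(not c -> not k), and O(not c) is already established, so O(not k).
Premise 2 is O(not j -> k); contrapositively O(not k -> j). Since O(not k) holds, K gives O(j).
Premise 10 is O(a -> not j); contrapositively O(j -> not a). Since O(j) holds, K gives O(not a).
Premises 1, 3, 5 do not contribute to this derivation.
Hence not a is obligatory.

Obligatory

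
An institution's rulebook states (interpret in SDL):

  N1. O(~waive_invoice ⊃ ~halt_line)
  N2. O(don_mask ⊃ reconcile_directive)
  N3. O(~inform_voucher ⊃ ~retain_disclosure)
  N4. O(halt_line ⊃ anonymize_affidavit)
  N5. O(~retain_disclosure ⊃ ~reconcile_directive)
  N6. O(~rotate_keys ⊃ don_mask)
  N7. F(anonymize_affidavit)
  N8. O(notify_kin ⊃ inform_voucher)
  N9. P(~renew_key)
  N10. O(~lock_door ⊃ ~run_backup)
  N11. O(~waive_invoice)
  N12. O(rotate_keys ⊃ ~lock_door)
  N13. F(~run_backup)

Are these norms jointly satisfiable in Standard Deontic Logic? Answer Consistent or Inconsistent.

Premise 4 is O(halt_line ⊃ anonymize_affidavit), but O(halt_line) is not derivable from the premises, so it does not yield O(anonymize_affidavit).
So O(anonymize_affidavit) is not derivable, and the apparent clash with O(~anonymize_affidavit) does not arise.
A world satisfying every obligation exists (e.g. anonymize_affidavit=false, don_mask=true, halt_line=false, inform_voucher=true, lock_door=true, notify_kin=false, reconcile_directive=true, renew_key=false, retain_disclosure=true, rotate_keys=false, run_backup=true, waive_invoice=false); no atom is both obligatory and forbidden, so the set is consistent.

Consistent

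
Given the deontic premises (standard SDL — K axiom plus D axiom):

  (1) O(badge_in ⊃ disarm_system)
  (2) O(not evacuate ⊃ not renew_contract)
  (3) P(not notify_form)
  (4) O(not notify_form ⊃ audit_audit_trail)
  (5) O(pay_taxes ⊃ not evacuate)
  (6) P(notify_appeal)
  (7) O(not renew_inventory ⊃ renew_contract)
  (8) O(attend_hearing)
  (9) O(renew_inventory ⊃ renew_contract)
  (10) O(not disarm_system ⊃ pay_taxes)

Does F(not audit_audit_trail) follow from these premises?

No

Premise 4 is O(not notify_form ⊃ audit_audit_trail), but O(not notify_form) is not derivable from the premises (the permission P(not notify_form) asserts only not O(notify_form), not O(not notify_form)), so it does not yield O(audit_audit_trail).
No other premise forces O(audit_audit_trail). An ideal world satisfying every premise can still have not audit_audit_trail true, so F(not audit_audit_trail) is not derivable.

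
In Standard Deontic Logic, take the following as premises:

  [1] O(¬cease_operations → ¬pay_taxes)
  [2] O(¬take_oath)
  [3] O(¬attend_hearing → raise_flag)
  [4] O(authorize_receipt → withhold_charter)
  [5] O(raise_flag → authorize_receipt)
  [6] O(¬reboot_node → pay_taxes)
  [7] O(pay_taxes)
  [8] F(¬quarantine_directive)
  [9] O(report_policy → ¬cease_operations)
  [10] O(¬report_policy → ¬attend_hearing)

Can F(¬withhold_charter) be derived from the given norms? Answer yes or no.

Yes

From premise 7 we have O(pay_taxes).
Premise 1, O(¬cease_operations → ¬pay_taxes), contraposes to O(pay_taxes → cease_operations); with O(pay_taxes) we get O(cease_operations).
Premise 9, O(report_policy → ¬cease_operations), contraposes to O(cease_operations → ¬report_policy); with O(cease_operations) we get O(¬report_policy).
Applying K to premise 10 (O(¬report_policy → ¬attend_hearing)) and O(¬report_policy) yields O(¬attend_hearing).
Applying K to premise 3 (O(¬attend_hearing → raise_flag)) and O(¬attend_hearing) yields O(raise_flag).
With premise 5, O(raise_flag → authorize_receipt), the K-axiom yields O(authorize_receipt).
With premise 4, O(authorize_receipt → withhold_charter), the K-axiom yields O(withhold_charter).
Premises 2, 6, 8 do not contribute to this derivation.
So O(withhold_charter) holds, i.e. F(¬withhold_charter). The claim follows.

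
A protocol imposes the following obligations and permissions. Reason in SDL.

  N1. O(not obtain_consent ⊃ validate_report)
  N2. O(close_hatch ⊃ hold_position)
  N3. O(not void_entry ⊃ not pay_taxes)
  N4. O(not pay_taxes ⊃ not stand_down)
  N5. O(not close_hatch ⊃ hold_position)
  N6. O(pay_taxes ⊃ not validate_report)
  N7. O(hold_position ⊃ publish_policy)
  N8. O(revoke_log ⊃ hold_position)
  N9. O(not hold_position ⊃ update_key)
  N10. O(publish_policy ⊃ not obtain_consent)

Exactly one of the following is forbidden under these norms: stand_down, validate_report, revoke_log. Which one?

Premises 5 and 2 cover both cases: O(not close_hatch ⊃ hold_position) and O(close_hatch ⊃ hold_position). Since not close_hatch ∨ close_hatch is a tautology, O(hold_position) follows.
Applying K to premise 7 (O(hold_position ⊃ publish_policy)) and O(hold_position) yields O(publish_policy).
From O(publish_policy) and premise 10, O(publish_policy ⊃ not obtain_consent), we obtain O(not obtain_consent).
Premise 1 is O(not obtain_consent ⊃ validate_report); since O(not obtain_consent), deontic closure gives O(validate_report).
The contrapositive of premise 6 (O(pay_taxes ⊃ not validate_report)) is O(validate_report ⊃ not pay_taxes), and O(validate_report) is already established, so O(not pay_taxes).
Premise 4 is O(not pay_taxes ⊃ not stand_down); since O(not pay_taxes), deontic closure gives O(not stand_down).
So O(not stand_down) holds, i.e. stand_down is forbidden. None of the other listed options is forbidden under the premises.

stand_down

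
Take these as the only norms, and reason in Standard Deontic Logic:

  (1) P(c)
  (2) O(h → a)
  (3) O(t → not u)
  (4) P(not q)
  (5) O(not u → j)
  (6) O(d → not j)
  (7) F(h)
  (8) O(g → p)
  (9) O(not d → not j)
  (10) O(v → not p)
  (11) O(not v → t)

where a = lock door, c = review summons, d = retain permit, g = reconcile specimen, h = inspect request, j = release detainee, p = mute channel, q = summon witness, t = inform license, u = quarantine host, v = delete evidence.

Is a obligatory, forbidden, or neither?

Neither

Premise 2 is O(h → a), but O(h) is not derivable from the premises, so it does not yield O(a).
No premise or chain of K-axiom applications forces O(a), and none forces O(not a). So a is neither obligatory nor forbidden under these norms.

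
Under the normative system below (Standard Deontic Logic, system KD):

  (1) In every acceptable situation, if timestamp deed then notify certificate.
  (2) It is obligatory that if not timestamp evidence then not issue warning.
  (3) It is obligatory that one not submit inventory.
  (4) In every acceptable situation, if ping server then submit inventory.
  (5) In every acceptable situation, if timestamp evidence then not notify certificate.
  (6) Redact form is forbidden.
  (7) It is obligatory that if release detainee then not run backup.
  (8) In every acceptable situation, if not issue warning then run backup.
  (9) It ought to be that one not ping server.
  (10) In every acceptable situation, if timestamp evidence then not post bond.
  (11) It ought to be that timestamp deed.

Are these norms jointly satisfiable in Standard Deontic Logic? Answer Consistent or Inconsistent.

Premise 4 is O(ping_server → submit_inventory), but O(ping_server) is not derivable from the premises, so it does not yield O(submit_inventory).
So O(submit_inventory) is not derivable, and the apparent clash with O(¬submit_inventory) does not arise.
A world satisfying every obligation exists (e.g. issue_warning=false, notify_certificate=true, ping_server=false, post_bond=false, redact_form=false, release_detainee=false, run_backup=true, submit_inventory=false, timestamp_deed=true, timestamp_evidence=false); no atom is both obligatory and forbidden, so the set is consistent.

Consistent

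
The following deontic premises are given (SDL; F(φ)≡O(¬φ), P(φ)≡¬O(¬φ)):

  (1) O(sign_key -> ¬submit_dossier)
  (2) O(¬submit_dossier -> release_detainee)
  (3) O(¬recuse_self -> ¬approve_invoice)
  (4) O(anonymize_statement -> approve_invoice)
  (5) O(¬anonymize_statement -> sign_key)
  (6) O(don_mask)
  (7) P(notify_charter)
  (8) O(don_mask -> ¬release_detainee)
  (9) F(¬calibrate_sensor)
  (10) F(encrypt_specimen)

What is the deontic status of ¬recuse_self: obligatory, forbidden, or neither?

Forbidden

Premise 6 gives O(don_mask).
Premise 8 is O(don_mask -> ¬release_detainee); since O(don_mask), deontic closure gives O(¬release_detainee).
Premise 2 is O(¬submit_dossier -> release_detainee); contrapositively O(¬release_detainee -> submit_dossier). Since O(¬release_detainee) holds, K gives O(submit_dossier).
The contrapositive of premise 1 (O(sign_key -> ¬submit_dossier)) is O(submit_dossier -> ¬sign_key), and O(submit_dossier) is already established, so O(¬sign_key).
Premise 5 is O(¬anonymize_statement -> sign_key); contrapositively O(¬sign_key -> anonymize_statement). Since O(¬sign_key) holds, K gives O(anonymize_statement).
Premise 4 is O(anonymize_statement -> approve_invoice); since O(anonymize_statement), deontic closure gives O(approve_invoice).
The contrapositive of premise 3 (O(¬recuse_self -> ¬approve_invoice)) is O(approve_invoice -> recuse_self), and O(approve_invoice) is already established, so O(recuse_self).
Premises 7, 9, 10 do not contribute to this derivation.
Thus O(recuse_self), which is F(¬recuse_self): ¬recuse_self is forbidden.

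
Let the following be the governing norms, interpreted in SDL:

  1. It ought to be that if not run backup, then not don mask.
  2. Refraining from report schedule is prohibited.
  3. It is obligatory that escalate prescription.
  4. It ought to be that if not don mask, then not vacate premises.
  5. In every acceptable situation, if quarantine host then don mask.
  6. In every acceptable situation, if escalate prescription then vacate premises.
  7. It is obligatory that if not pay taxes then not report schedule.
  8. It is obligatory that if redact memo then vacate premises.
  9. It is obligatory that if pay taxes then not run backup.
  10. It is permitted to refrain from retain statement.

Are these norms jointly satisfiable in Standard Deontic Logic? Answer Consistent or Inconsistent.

Premise 3 gives O(escalate_prescription).
Applying K to premise 6 (O(escalate_prescription → vacate_premises)) and O(escalate_prescription) yields O(vacate_premises).
The contrapositive of premise 4 (O(¬don_mask → ¬vacate_premises)) is O(vacate_premises → don_mask), and O(vacate_premises) is already established, so O(don_mask).
Premise 1, O(¬run_backup → ¬don_mask), contraposes to O(don_mask → run_backup); with O(don_mask) we get O(run_backup).
Premise 9 is O(pay_taxes → ¬run_backup); contrapositively O(run_backup → ¬pay_taxes). Since O(run_backup) holds, K gives O(¬pay_taxes).
From O(¬pay_taxes) and premise 7, O(¬pay_taxes → ¬report_schedule), we obtain O(¬report_schedule).
However, F(¬report_schedule) at premise 2 amounts to O(report_schedule).
We now have both O(¬report_schedule) and O(report_schedule) — report_schedule is simultaneously obligatory and forbidden, violating the D-axiom.

Inconsistent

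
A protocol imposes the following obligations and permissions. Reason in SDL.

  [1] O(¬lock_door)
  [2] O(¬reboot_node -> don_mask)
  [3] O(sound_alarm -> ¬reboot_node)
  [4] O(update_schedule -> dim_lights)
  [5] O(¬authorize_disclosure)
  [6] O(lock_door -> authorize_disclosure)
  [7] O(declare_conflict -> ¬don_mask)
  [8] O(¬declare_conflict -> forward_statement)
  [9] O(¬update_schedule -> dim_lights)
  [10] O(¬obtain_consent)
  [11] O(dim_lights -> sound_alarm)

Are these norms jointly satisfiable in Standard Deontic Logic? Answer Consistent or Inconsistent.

Consistent

Premise 6 is O(lock_door -> authorize_disclosure), but O(lock_door) is not derivable from the premises, so it does not yield O(authorize_disclosure).
So O(authorize_disclosure) is not derivable, and the apparent clash with O(¬authorize_disclosure) does not arise.
A world satisfying every obligation exists (e.g. authorize_disclosure=false, declare_conflict=false, dim_lights=true, don_mask=true, forward_statement=true, lock_door=false, obtain_consent=false, reboot_node=false, sound_alarm=true, update_schedule=false); no atom is both obligatory and forbidden, so the set is consistent.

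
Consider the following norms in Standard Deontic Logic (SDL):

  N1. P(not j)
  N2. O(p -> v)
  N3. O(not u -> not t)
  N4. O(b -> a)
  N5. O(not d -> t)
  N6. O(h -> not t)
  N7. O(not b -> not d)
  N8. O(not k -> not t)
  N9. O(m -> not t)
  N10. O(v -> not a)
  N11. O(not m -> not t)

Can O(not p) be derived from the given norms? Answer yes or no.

Yes

Premises 11 and 9 are O(not m -> not t) and O(m -> not t); every ideal world satisfies not m or m, so in either case not t holds — hence O(not t).
Premise 5, O(not d -> t), contraposes to O(not t -> d); with O(not t) we get O(d).
The contrapositive of premise 7 (O(not b -> not d)) is O(d -> b), and O(d) is already established, so O(b).
From O(b) and premise 4, O(b -> a), we obtain O(a).
Premise 10, O(v -> not a), contraposes to O(a -> not v); with O(a) we get O(not v).
The contrapositive of premise 2 (O(p -> v)) is O(not v -> not p), and O(not v) is already established, so O(not p).
Premises 1, 3, 6, 8 do not contribute to this derivation.
So O(not p) follows.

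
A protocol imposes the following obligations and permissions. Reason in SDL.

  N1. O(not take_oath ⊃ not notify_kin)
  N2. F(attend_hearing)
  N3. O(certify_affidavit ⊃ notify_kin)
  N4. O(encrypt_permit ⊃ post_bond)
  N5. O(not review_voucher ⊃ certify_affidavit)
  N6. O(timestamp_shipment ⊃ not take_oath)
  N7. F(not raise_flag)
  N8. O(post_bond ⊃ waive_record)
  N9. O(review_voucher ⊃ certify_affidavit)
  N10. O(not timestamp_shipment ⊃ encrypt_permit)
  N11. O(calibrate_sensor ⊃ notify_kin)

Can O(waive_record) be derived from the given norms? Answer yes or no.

By case analysis on review_voucher: premise 9 gives O(review_voucher ⊃ certify_affidavit) and premise 5 gives O(not review_voucher ⊃ certify_affidavit), so O(certify_affidavit) either way.
From O(certify_affidavit) and premise 3, O(certify_affidavit ⊃ notify_kin), we obtain O(notify_kin).
Premise 1, O(not take_oath ⊃ not notify_kin), contraposes to O(notify_kin ⊃ take_oath); with O(notify_kin) we get O(take_oath).
Premise 6, O(timestamp_shipment ⊃ not take_oath), contraposes to O(take_oath ⊃ not timestamp_shipment); with O(take_oath) we get O(not timestamp_shipment).
With premise 10, O(not timestamp_shipment ⊃ encrypt_permit), the K-axiom yields O(encrypt_permit).
With premise 4, O(encrypt_permit ⊃ post_bond), the K-axiom yields O(post_bond).
From O(post_bond) and premise 8, O(post_bond ⊃ waive_record), we obtain O(waive_record).
Premises 2, 7, 11 do not contribute to this derivation.
So O(waive_record) follows.

Yes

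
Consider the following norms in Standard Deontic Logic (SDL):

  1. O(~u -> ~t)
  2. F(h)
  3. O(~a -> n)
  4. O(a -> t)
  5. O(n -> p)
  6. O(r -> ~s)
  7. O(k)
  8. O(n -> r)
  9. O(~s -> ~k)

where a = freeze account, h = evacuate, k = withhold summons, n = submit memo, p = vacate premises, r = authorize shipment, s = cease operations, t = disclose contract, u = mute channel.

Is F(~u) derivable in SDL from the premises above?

Yes

From premise 7 we have O(k).
The contrapositive of premise 9 (O(~s -> ~k)) is O(k -> s), and O(k) is already established, so O(s).
Premise 6 is O(r -> ~s); contrapositively O(s -> ~r). Since O(s) holds, K gives O(~r).
Premise 8, O(n -> r), contraposes to O(~r -> ~n); with O(~r) we get O(~n).
Premise 3 is O(~a -> n); contrapositively O(~n -> a). Since O(~n) holds, K gives O(a).
Applying K to premise 4 (O(a -> t)) and O(a) yields O(t).
The contrapositive of premise 1 (O(~u -> ~t)) is O(t -> u), and O(t) is already established, so O(u).
Premises 2, 5 do not contribute to this derivation.
So O(u) holds, i.e. F(~u). The claim follows.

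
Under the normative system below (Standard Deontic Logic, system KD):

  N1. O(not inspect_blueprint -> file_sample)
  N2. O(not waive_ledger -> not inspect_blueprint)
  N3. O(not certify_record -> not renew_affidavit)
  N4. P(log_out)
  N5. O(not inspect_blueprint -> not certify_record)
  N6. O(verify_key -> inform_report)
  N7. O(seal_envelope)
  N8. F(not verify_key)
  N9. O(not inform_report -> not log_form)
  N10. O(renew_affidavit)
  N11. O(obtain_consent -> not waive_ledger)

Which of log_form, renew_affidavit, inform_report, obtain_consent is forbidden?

From premise 10 we have O(renew_affidavit).
Premise 3 is O(not certify_record -> not renew_affidavit); contrapositively O(renew_affidavit -> certify_record). Since O(renew_affidavit) holds, K gives O(certify_record).
Premise 5 is O(not inspect_blueprint -> not certify_record); contrapositively O(certify_record -> inspect_blueprint). Since O(certify_record) holds, K gives O(inspect_blueprint).
Premise 2 is O(not waive_ledger -> not inspect_blueprint); contrapositively O(inspect_blueprint -> waive_ledger). Since O(inspect_blueprint) holds, K gives O(waive_ledger).
Premise 11, O(obtain_consent -> not waive_ledger), contraposes to O(waive_ledger -> not obtain_consent); with O(waive_ledger) we get O(not obtain_consent).
So O(not obtain_consent) holds, i.e. obtain_consent is forbidden. None of the other listed options is forbidden under the premises.

obtain_consent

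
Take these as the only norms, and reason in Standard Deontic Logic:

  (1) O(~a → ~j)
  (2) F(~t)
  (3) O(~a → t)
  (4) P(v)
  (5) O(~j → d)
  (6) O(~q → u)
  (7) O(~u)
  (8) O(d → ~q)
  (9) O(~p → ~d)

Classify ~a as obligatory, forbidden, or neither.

From premise 7 we have O(~u).
Premise 6 is O(~q → u); contrapositively O(~u → q). Since O(~u) holds, K gives O(q).
Premise 8 is O(d → ~q); contrapositively O(q → ~d). Since O(q) holds, K gives O(~d).
Premise 5, O(~j → d), contraposes to O(~d → j); with O(~d) we get O(j).
Premise 1 is O(~a → ~j); contrapositively O(j → a). Since O(j) holds, K gives O(a).
Premises 2, 3, 4, 9 do not contribute to this derivation.
Thus O(a), which is F(~a): ~a is forbidden.

Forbidden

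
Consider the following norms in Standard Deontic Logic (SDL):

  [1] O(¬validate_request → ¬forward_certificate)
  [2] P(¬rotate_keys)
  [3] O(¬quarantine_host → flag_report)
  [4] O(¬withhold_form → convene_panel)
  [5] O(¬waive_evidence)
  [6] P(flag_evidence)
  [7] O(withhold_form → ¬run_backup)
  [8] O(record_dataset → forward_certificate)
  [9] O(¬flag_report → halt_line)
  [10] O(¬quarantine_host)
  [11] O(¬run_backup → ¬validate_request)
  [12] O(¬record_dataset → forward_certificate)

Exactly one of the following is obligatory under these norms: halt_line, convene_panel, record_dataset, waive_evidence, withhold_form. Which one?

convene_panel

Premises 8 and 12 cover both cases: O(record_dataset → forward_certificate) and O(¬record_dataset → forward_certificate). Since record_dataset ∨ ¬record_dataset is a tautology, O(forward_certificate) follows.
Premise 1, O(¬validate_request → ¬forward_certificate), contraposes to O(forward_certificate → validate_request); with O(forward_certificate) we get O(validate_request).
Premise 11, O(¬run_backup → ¬validate_request), contraposes to O(validate_request → run_backup); with O(validate_request) we get O(run_backup).
Premise 7 is O(withhold_form → ¬run_backup); contrapositively O(run_backup → ¬withhold_form). Since O(run_backup) holds, K gives O(¬withhold_form).
From O(¬withhold_form) and premise 4, O(¬withhold_form → convene_panel), we obtain O(convene_panel).
So O(convene_panel) holds — convene_panel is obligatory. None of the other listed options is made obligatory by any chain of premises.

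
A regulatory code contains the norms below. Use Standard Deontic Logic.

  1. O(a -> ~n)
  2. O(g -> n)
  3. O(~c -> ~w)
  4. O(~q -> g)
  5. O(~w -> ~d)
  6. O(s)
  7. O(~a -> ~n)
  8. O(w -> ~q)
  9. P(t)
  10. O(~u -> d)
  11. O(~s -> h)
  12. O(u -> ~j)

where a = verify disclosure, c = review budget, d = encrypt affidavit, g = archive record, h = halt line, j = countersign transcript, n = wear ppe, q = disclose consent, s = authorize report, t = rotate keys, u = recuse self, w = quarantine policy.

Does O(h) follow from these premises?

Premise 11 is O(~s -> h), but O(~s) is not derivable from the premises, so it does not yield O(h).
No other premise forces O(h). An ideal world satisfying every premise can still have h false, so O(h) is not derivable.

No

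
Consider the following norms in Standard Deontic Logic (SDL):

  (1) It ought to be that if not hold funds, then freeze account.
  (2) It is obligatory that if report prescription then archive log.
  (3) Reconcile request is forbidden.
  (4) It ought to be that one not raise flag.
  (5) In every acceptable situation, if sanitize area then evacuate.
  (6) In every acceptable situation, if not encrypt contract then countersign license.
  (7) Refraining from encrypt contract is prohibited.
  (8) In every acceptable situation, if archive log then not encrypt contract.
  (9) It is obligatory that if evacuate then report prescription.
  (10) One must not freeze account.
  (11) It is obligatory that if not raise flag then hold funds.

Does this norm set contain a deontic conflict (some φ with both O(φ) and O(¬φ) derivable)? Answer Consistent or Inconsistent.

Premise 1 is O(¬hold_funds → freeze_account), but O(¬hold_funds) is not derivable from the premises, so it does not yield O(freeze_account).
So O(freeze_account) is not derivable, and the apparent clash with O(¬freeze_account) does not arise.
A world satisfying every obligation exists (e.g. archive_log=false, countersign_license=false, encrypt_contract=true, evacuate=false, freeze_account=false, hold_funds=true, raise_flag=false, reconcile_request=false, report_prescription=false, sanitize_area=false); no atom is both obligatory and forbidden, so the set is consistent.

Consistent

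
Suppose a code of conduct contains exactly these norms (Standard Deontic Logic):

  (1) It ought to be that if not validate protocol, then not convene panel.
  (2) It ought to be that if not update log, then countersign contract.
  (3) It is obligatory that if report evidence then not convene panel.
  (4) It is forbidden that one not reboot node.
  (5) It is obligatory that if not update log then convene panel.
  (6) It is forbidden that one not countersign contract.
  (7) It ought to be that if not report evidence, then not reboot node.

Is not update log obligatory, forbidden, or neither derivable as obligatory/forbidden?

Premise 4, F(¬reboot_node), is equivalent to O(reboot_node).
Premise 7, O(¬report_evidence → ¬reboot_node), contraposes to O(reboot_node → report_evidence); with O(reboot_node) we get O(report_evidence).
Premise 3 is O(report_evidence → ¬convene_panel); since O(report_evidence), deontic closure gives O(¬convene_panel).
The contrapositive of premise 5 (O(¬update_log → convene_panel)) is O(¬convene_panel → update_log), and O(¬convene_panel) is already established, so O(update_log).
Premises 1, 2, 6 do not contribute to this derivation.
Thus O(update_log), which is F(¬update_log): ¬update_log is forbidden.

Forbidden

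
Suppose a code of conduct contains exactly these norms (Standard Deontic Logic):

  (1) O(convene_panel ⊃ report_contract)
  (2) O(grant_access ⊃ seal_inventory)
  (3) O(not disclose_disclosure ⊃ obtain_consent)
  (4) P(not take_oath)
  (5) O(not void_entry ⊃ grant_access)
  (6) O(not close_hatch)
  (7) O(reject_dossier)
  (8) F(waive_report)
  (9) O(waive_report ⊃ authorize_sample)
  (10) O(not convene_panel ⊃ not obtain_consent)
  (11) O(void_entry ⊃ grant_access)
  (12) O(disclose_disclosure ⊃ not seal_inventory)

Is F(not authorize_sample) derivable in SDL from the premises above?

No

Premise 9 is O(waive_report ⊃ authorize_sample), but O(waive_report) is not derivable from the premises, so it does not yield O(authorize_sample).
No other premise forces O(authorize_sample). An ideal world satisfying every premise can still have not authorize_sample true, so F(not authorize_sample) is not derivable.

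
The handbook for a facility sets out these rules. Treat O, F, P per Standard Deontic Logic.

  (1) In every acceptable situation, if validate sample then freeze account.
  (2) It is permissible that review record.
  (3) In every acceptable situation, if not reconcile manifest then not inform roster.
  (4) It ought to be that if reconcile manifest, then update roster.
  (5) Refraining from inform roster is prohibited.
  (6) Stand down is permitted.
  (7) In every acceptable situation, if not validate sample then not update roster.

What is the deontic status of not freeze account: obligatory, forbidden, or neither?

Forbidden

F(¬inform_roster) at premise 5 means O(inform_roster).
Premise 3, O(¬reconcile_manifest → ¬inform_roster), contraposes to O(inform_roster → reconcile_manifest); with O(inform_roster) we get O(reconcile_manifest).
Premise 4 is O(reconcile_manifest → update_roster); since O(reconcile_manifest), deontic closure gives O(update_roster).
Premise 7, O(¬validate_sample → ¬update_roster), contraposes to O(update_roster → validate_sample); with O(update_roster) we get O(validate_sample).
Applying K to premise 1 (O(validate_sample → freeze_account)) and O(validate_sample) yields O(freeze_account).
Premises 2, 6 do not contribute to this derivation.
Thus O(freeze_account), which is F(¬freeze_account): ¬freeze_account is forbidden.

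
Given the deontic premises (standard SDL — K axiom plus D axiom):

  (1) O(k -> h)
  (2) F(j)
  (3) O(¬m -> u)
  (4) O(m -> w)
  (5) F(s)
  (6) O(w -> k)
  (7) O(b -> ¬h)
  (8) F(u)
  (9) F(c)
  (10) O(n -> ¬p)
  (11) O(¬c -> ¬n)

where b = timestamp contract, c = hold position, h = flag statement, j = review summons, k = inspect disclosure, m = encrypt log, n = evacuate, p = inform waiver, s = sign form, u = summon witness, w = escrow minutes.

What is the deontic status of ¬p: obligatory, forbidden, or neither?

Premise 10 is O(n -> ¬p), but O(n) is not derivable from the premises, so it does not yield O(¬p).
No premise or chain of K-axiom applications forces O(¬p), and none forces O(p). So ¬p is neither obligatory nor forbidden under these norms.

Neither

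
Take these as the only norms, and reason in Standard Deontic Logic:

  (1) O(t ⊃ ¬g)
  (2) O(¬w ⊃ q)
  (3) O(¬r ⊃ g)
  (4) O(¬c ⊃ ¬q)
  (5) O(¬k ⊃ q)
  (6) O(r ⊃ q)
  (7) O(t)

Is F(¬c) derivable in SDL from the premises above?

Yes

Premise 7 gives O(t).
Premise 1 is O(t ⊃ ¬g); since O(t), deontic closure gives O(¬g).
Premise 3, O(¬r ⊃ g), contraposes to O(¬g ⊃ r); with O(¬g) we get O(r).
Applying K to premise 6 (O(r ⊃ q)) and O(r) yields O(q).
The contrapositive of premise 4 (O(¬c ⊃ ¬q)) is O(q ⊃ c), and O(q) is already established, so O(c).
Premises 2, 5 do not contribute to this derivation.
So O(c) holds, i.e. F(¬c). The claim follows.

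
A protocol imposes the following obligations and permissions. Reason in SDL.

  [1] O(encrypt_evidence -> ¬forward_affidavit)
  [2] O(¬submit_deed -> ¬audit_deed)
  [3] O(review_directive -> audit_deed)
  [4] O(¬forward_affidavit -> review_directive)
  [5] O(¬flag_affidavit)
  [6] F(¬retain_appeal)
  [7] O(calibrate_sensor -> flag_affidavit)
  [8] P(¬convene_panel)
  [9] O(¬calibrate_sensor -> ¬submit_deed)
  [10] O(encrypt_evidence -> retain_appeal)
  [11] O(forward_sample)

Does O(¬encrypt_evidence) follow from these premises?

Yes

Premise 5 gives O(¬flag_affidavit).
Premise 7 is O(calibrate_sensor -> flag_affidavit); contrapositively O(¬flag_affidavit -> ¬calibrate_sensor). Since O(¬flag_affidavit) holds, K gives O(¬calibrate_sensor).
Applying K to premise 9 (O(¬calibrate_sensor -> ¬submit_deed)) and O(¬calibrate_sensor) yields O(¬submit_deed).
Premise 2 is O(¬submit_deed -> ¬audit_deed); since O(¬submit_deed), deontic closure gives O(¬audit_deed).
Premise 3 is O(review_directive -> audit_deed); contrapositively O(¬audit_deed -> ¬review_directive). Since O(¬audit_deed) holds, K gives O(¬review_directive).
The contrapositive of premise 4 (O(¬forward_affidavit -> review_directive)) is O(¬review_directive -> forward_affidavit), and O(¬review_directive) is already established, so O(forward_affidavit).
The contrapositive of premise 1 (O(encrypt_evidence -> ¬forward_affidavit)) is O(forward_affidavit -> ¬encrypt_evidence), and O(forward_affidavit) is already established, so O(¬encrypt_evidence).
Premises 6, 8, 10, 11 do not contribute to this derivation.
So O(¬encrypt_evidence) follows.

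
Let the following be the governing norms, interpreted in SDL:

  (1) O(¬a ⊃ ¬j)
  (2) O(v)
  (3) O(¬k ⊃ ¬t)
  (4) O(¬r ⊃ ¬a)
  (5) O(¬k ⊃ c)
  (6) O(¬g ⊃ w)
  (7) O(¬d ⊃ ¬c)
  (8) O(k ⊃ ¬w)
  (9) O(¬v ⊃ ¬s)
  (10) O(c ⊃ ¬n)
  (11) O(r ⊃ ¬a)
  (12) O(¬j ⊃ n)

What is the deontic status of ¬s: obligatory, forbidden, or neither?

Premise 9 is O(¬v ⊃ ¬s), but O(¬v) is not derivable from the premises, so it does not yield O(¬s).
No premise or chain of K-axiom applications forces O(¬s), and none forces O(s). So ¬s is neither obligatory nor forbidden under these norms.

Neither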